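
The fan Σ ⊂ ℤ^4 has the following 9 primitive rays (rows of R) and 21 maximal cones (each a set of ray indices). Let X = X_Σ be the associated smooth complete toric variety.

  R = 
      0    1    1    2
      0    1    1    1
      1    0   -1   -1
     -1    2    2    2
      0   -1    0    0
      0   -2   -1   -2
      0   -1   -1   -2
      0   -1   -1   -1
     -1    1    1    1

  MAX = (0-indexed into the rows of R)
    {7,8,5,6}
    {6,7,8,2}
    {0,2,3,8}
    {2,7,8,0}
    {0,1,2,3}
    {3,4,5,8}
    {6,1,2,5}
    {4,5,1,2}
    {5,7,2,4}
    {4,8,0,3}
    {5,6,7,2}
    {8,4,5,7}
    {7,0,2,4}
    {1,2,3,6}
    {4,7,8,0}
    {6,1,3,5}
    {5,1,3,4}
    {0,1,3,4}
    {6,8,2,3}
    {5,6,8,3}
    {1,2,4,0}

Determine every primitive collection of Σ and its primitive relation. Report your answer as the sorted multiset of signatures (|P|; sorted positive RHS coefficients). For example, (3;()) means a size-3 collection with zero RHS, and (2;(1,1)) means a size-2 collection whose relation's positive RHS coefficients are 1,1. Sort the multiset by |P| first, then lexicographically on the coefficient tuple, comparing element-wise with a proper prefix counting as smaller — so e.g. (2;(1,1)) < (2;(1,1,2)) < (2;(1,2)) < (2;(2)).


Primitive collections (10):

  P={0,6}:  v_{0} + v_{6} = 0  so sig = (2;())
  P={1,7}:  v_{1} + v_{7} = 0  so sig = (2;())
  P={0,5}:  v_{0} + v_{5} = v_{4}  so sig = (2;(1))
  P={1,8}:  v_{1} + v_{8} = v_{3}  so sig = (2;(1))
  P={3,7}:  v_{3} + v_{7} = v_{8}  so sig = (2;(1))
  P={4,6}:  v_{4} + v_{6} = v_{5}  so sig = (2;(1))
  P={2,4,8}:  v_{2} + v_{4} + v_{8} = 0  so sig = (3;())
  P={2,3,4}:  v_{2} + v_{3} + v_{4} = v_{1}  so sig = (3;(1))
  P={2,5,8}:  v_{2} + v_{5} + v_{8} = v_{6}  so sig = (3;(1))
  P={2,3,5}:  v_{2} + v_{3} + v_{5} = v_{1} + v_{6}  so sig = (3;(1,1))

so the primitive-relation signature multiset is
[(2;()), (2;()), (2;(1)), (2;(1)), (2;(1)), (2;(1)), (3;()), (3;(1)), (3;(1)), (3;(1,1))]


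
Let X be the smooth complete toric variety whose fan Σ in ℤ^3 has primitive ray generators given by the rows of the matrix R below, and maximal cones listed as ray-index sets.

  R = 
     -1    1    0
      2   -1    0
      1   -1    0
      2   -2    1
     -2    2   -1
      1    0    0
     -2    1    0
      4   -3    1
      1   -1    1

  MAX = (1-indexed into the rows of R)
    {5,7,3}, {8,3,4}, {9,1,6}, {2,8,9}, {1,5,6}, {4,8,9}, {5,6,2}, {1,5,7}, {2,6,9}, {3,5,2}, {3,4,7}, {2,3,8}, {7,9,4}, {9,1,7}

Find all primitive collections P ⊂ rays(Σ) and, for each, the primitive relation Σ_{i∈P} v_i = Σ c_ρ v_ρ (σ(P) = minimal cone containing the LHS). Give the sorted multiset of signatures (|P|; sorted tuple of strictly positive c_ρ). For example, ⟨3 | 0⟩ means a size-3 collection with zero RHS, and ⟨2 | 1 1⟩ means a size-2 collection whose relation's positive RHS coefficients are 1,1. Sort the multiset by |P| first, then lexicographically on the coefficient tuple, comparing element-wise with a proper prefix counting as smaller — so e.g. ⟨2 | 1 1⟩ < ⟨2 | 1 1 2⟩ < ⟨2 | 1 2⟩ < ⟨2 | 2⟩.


15 minimal non-faces of Δ(Σ) (on 9 rays):

  P={1,3}:  v_{1} + v_{3} = 0 ; sig = ⟨2 | 0⟩
  P={2,7}:  v_{2} + v_{7} = 0 ; sig = ⟨2 | 0⟩
  P={4,5}:  v_{4} + v_{5} = 0 ; sig = ⟨2 | 0⟩
  P={1,2}:  v_{1} + v_{2} = v_{6} ; sig = ⟨2 | 1⟩
  P={1,4}:  v_{1} + v_{4} = v_{9} ; sig = ⟨2 | 1⟩
  P={2,4}:  v_{2} + v_{4} = v_{8} ; sig = ⟨2 | 1⟩
  P={3,6}:  v_{3} + v_{6} = v_{2} ; sig = ⟨2 | 1⟩
  P={3,9}:  v_{3} + v_{9} = v_{4} ; sig = ⟨2 | 1⟩
  P={5,8}:  v_{5} + v_{8} = v_{2} ; sig = ⟨2 | 1⟩
  P={5,9}:  v_{5} + v_{9} = v_{1} ; sig = ⟨2 | 1⟩
  P={6,7}:  v_{6} + v_{7} = v_{1} ; sig = ⟨2 | 1⟩
  P={7,8}:  v_{7} + v_{8} = v_{4} ; sig = ⟨2 | 1⟩
  P={1,8}:  v_{1} + v_{8} = v_{2} + v_{9} ; sig = ⟨2 | 1 1⟩
  P={4,6}:  v_{4} + v_{6} = v_{2} + v_{9} ; sig = ⟨2 | 1 1⟩
  P={6,8}:  v_{6} + v_{8} = 2·v_{2} + v_{9} ; sig = ⟨2 | 1 2⟩

Signatures (|P|; sorted positive RHS coefficients), sorted:
    |P|=2: 15 collections, coeffs (), (), (), (1), (1), (1), (1), (1), (1), (1), (1), (1), (1,1), (1,1), (1,2)


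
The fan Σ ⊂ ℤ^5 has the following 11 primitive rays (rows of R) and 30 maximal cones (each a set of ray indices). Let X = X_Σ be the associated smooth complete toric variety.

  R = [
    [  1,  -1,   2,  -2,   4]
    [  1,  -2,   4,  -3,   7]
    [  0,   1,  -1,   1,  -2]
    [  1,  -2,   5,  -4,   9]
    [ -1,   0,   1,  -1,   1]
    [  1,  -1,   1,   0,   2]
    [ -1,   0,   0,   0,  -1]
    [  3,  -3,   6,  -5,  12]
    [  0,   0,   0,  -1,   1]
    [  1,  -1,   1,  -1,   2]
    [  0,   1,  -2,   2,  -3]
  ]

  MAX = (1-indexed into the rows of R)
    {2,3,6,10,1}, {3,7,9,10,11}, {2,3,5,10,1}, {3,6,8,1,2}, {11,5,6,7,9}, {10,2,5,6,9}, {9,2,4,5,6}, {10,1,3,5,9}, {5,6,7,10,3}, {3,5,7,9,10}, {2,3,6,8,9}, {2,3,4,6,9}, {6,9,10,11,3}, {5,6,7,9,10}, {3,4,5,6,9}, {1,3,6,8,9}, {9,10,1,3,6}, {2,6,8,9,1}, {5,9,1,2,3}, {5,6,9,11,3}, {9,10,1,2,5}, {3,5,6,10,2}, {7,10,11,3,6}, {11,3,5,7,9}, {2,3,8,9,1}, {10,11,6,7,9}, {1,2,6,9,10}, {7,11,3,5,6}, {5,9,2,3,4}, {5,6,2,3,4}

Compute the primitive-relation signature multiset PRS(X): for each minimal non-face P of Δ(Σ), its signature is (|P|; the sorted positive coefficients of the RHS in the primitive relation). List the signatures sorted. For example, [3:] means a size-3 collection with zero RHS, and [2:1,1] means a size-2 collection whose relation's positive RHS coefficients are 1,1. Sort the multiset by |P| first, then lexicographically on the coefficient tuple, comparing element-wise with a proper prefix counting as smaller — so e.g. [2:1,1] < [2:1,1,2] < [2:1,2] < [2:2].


|primitive collections| = 20. Relations:

  {1,7}:  v_{1} + v_{7} = v_{5} + v_{10}  so sig = [2:1,1]
  {4,7}:  v_{4} + v_{7} = v_{2} + v_{5}  so sig = [2:1,1]
  {4,10}:  v_{4} + v_{10} = v_{1} + v_{2}  so sig = [2:1,1]
  {7,8}:  v_{7} + v_{8} = v_{1} + v_{2}  so sig = [2:1,1]
  {1,11}:  v_{1} + v_{11} = v_{3} + v_{6} + v_{9}  so sig = [2:1,1,1]
  {2,11}:  v_{2} + v_{11} = v_{3} + v_{5} + 2·v_{6} + v_{9}  so sig = [2:1,1,1,2]
  {1,4}:  v_{1} + v_{4} = 2·v_{2} + v_{3} + v_{9}  so sig = [2:1,1,2]
  {2,7}:  v_{2} + v_{7} = 2·v_{5} + v_{6} + v_{10}  so sig = [2:1,1,2]
  {5,8}:  v_{5} + v_{8} = 2·v_{2} + v_{3} + v_{9}  so sig = [2:1,1,2]
  {8,11}:  v_{8} + v_{11} = v_{2} + 2·v_{3} + 2·v_{6} + 2·v_{9}  so sig = [2:1,2,2,2]
  {4,8}:  v_{4} + v_{8} = 3·v_{2} + 2·v_{3} + v_{6} + 2·v_{9}  so sig = [2:1,2,2,3]
  {8,10}:  v_{8} + v_{10} = 3·v_{1} + v_{6}  so sig = [2:1,3]
  {4,11}:  v_{4} + v_{11} = 2·v_{3} + 2·v_{5} + 3·v_{6} + 2·v_{9}  so sig = [2:2,2,2,3]
  {5,10,11}:  v_{5} + v_{10} + v_{11} = 0  so sig = [3:]
  {1,5,6}:  v_{1} + v_{5} + v_{6} = v_{2}  so sig = [3:1]
  {3,6,7,9}:  v_{3} + v_{6} + v_{7} + v_{9} = 0  so sig = [4:]
  {2,3,9,10}:  v_{2} + v_{3} + v_{9} + v_{10} = 2·v_{1}  so sig = [4:2]
  {1,2,3,6,9}:  v_{1} + v_{2} + v_{3} + v_{6} + v_{9} = v_{8}  so sig = [5:1]
  {2,3,5,6,9}:  v_{2} + v_{3} + v_{5} + v_{6} + v_{9} = v_{4}  so sig = [5:1]
  {3,5,6,9,10}:  v_{3} + v_{5} + v_{6} + v_{9} + v_{10} = v_{1}  so sig = [5:1]

Signatures (|P|; sorted positive RHS coefficients), sorted:
{ [2:1,1] ×4,  [2:1,1,1],  [2:1,1,1,2],  [2:1,1,2] ×3,  [2:1,2,2,2],  [2:1,2,2,3],  [2:1,3],  [2:2,2,2,3],  [3:],  [3:1],  [4:],  [4:2],  [5:1] ×3 }


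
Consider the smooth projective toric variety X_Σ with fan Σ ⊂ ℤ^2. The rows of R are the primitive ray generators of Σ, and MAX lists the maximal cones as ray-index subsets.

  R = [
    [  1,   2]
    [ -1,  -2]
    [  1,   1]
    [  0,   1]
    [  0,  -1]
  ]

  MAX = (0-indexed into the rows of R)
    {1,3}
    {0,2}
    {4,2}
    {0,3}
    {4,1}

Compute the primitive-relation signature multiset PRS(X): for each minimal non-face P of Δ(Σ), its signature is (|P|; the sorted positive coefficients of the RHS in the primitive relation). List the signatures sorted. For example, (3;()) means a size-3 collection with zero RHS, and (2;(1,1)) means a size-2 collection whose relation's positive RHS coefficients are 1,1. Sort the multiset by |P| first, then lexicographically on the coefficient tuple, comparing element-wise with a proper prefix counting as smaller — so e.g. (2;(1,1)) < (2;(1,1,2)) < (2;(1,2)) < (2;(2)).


5 collections generate NE(X_Σ); each relation:

  {0,1}:  v_{0} + v_{1} = 0  ⇒ sig = (2;())
  {3,4}:  v_{3} + v_{4} = 0  ⇒ sig = (2;())
  {0,4}:  v_{0} + v_{4} = v_{2}  ⇒ sig = (2;(1))
  {1,2}:  v_{1} + v_{2} = v_{4}  ⇒ sig = (2;(1))
  {2,3}:  v_{2} + v_{3} = v_{0}  ⇒ sig = (2;(1))

Hence PRS(X_Σ) =
    (2;())
    (2;())
    (2;(1))
    (2;(1))
    (2;(1))


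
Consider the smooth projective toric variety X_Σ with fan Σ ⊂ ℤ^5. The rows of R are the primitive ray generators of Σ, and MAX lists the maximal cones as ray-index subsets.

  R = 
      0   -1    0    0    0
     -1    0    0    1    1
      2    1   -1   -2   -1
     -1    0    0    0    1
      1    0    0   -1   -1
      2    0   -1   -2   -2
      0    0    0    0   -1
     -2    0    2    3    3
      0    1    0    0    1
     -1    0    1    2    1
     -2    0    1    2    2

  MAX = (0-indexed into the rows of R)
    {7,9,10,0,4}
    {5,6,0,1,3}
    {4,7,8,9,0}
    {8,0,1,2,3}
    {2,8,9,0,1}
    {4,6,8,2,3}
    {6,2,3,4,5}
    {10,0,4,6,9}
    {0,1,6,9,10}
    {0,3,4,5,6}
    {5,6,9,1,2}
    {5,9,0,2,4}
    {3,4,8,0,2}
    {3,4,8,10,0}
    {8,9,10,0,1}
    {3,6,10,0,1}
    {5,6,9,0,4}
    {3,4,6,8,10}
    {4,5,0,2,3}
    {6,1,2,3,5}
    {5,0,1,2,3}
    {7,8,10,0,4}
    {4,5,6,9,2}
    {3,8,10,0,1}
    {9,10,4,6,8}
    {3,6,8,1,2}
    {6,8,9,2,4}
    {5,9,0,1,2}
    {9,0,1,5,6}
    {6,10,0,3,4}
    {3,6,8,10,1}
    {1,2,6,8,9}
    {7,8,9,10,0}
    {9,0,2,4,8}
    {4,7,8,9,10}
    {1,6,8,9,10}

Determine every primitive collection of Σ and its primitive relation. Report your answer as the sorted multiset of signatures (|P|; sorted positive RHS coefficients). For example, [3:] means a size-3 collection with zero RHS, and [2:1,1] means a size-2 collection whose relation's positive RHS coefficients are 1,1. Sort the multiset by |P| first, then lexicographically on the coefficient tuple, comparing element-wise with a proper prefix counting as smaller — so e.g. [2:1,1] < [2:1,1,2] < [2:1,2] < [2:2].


Δ(Σ) — 11 vertices, 13 min non-faces:

  P = {1,4}:  v_{1} + v_{4} = 0  so sig = [2:]
  P = {5,10}:  v_{5} + v_{10} = 0  so sig = [2:]
  P = {2,10}:  v_{2} + v_{10} = v_{8}  so sig = [2:1]
  P = {3,9}:  v_{3} + v_{9} = v_{10}  so sig = [2:1]
  P = {5,8}:  v_{5} + v_{8} = v_{2}  so sig = [2:1]
  P = {6,7}:  v_{6} + v_{7} = v_{4} + v_{9} + v_{10}  so sig = [2:1,1,1]
  P = {1,7}:  v_{1} + v_{7} = v_{0} + v_{8} + v_{9} + v_{10}  so sig = [2:1,1,1,1]
  P = {5,7}:  v_{5} + v_{7} = v_{0} + v_{4} + v_{8} + v_{9}  so sig = [2:1,1,1,1]
  P = {2,7}:  v_{2} + v_{7} = v_{0} + v_{4} + 2·v_{8} + v_{9}  so sig = [2:1,1,1,2]
  P = {3,7}:  v_{3} + v_{7} = v_{0} + v_{4} + v_{8} + 2·v_{10}  so sig = [2:1,1,1,2]
  P = {0,6,8}:  v_{0} + v_{6} + v_{8} = 0  so sig = [3:]
  P = {0,2,6}:  v_{0} + v_{2} + v_{6} = v_{5}  so sig = [3:1]
  P = {0,4,8,9,10}:  v_{0} + v_{4} + v_{8} + v_{9} + v_{10} = v_{7}  so sig = [5:1]

Sorted signature multiset PRS(X):
[[2:], [2:], [2:1], [2:1], [2:1], [2:1,1,1], [2:1,1,1,1], [2:1,1,1,1], [2:1,1,1,2], [2:1,1,1,2], [3:], [3:1], [5:1]]


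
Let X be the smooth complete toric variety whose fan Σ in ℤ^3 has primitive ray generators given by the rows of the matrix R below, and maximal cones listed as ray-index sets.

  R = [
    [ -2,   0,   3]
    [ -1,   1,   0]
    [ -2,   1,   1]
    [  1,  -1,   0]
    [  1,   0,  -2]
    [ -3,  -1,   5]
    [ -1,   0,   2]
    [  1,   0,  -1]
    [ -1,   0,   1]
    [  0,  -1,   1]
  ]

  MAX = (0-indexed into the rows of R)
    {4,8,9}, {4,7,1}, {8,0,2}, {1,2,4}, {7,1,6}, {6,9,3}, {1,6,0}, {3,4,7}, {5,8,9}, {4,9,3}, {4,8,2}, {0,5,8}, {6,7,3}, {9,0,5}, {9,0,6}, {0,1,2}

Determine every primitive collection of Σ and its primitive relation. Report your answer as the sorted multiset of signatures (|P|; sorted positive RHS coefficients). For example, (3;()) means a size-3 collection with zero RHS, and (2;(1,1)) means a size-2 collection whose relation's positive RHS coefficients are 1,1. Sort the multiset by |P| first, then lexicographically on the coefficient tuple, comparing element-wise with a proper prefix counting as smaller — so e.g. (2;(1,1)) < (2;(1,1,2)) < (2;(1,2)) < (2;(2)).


Minimal non-faces — 22 found among 10 rays, 16 max cones:

  • {1,3}:  v_{1} + v_{3} = 0  ⟹  sig = (2;())
  • {4,6}:  v_{4} + v_{6} = 0  ⟹  sig = (2;())
  • {7,8}:  v_{7} + v_{8} = 0  ⟹  sig = (2;())
  • {0,4}:  v_{0} + v_{4} = v_{8}  ⟹  sig = (2;(1))
  • {0,7}:  v_{0} + v_{7} = v_{6}  ⟹  sig = (2;(1))
  • {1,8}:  v_{1} + v_{8} = v_{2}  ⟹  sig = (2;(1))
  • {1,9}:  v_{1} + v_{9} = v_{8}  ⟹  sig = (2;(1))
  • {2,3}:  v_{2} + v_{3} = v_{8}  ⟹  sig = (2;(1))
  • {2,7}:  v_{2} + v_{7} = v_{1}  ⟹  sig = (2;(1))
  • {3,8}:  v_{3} + v_{8} = v_{9}  ⟹  sig = (2;(1))
  • {6,8}:  v_{6} + v_{8} = v_{0}  ⟹  sig = (2;(1))
  • {7,9}:  v_{7} + v_{9} = v_{3}  ⟹  sig = (2;(1))
  • {0,3}:  v_{0} + v_{3} = v_{6} + v_{9}  ⟹  sig = (2;(1,1))
  • {2,6}:  v_{2} + v_{6} = v_{0} + v_{1}  ⟹  sig = (2;(1,1))
  • {5,7}:  v_{5} + v_{7} = v_{0} + v_{9}  ⟹  sig = (2;(1,1))
  • {1,5}:  v_{1} + v_{5} = v_{0} + 2·v_{8}  ⟹  sig = (2;(1,2))
  • {3,5}:  v_{3} + v_{5} = v_{0} + 2·v_{9}  ⟹  sig = (2;(1,2))
  • {4,5}:  v_{4} + v_{5} = 2·v_{8} + v_{9}  ⟹  sig = (2;(1,2))
  • {5,6}:  v_{5} + v_{6} = 2·v_{0} + v_{9}  ⟹  sig = (2;(1,2))
  • {2,5}:  v_{2} + v_{5} = v_{0} + 3·v_{8}  ⟹  sig = (2;(1,3))
  • {2,9}:  v_{2} + v_{9} = 2·v_{8}  ⟹  sig = (2;(2))
  • {0,8,9}:  v_{0} + v_{8} + v_{9} = v_{5}  ⟹  sig = (3;(1))

so the primitive-relation signature multiset is
    |P|=2: 21 collections, coeffs (), (), (), (1), (1), (1), (1), (1), (1), (1), (1), (1), (1,1), (1,1), (1,1), (1,2), (1,2), (1,2), (1,2), (1,3), (2)
    |P|=3: 1 collection, coeffs (1)


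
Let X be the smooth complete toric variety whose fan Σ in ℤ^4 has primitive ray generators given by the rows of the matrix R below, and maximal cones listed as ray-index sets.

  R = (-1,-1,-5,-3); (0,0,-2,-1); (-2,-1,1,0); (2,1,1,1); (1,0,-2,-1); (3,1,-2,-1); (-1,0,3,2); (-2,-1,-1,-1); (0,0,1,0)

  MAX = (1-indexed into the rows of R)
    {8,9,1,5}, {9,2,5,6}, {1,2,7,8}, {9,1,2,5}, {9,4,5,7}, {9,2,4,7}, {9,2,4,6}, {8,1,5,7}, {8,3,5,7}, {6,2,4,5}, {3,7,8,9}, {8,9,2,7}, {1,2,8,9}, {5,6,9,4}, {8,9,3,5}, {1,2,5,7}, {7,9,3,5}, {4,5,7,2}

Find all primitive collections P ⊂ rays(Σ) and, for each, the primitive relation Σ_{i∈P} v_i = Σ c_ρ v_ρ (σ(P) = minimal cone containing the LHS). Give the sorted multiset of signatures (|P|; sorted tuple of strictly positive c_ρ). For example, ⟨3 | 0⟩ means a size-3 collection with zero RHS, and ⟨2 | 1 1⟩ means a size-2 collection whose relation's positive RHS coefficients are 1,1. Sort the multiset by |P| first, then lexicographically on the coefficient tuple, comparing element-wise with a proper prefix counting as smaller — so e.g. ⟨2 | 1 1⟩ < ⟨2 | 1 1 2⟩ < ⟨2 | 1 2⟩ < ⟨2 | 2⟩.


Primitive collections (14):

  • {4,8}:  v_{4} + v_{8} = 0  ⟹  sig = ⟨2 | 0⟩
  • {2,3}:  v_{2} + v_{3} = v_{8}  ⟹  sig = ⟨2 | 1⟩
  • {6,7}:  v_{6} + v_{7} = v_{4}  ⟹  sig = ⟨2 | 1⟩
  • {1,4}:  v_{1} + v_{4} = v_{2} + v_{5}  ⟹  sig = ⟨2 | 1 1⟩
  • {3,6}:  v_{3} + v_{6} = v_{5} + v_{9}  ⟹  sig = ⟨2 | 1 1⟩
  • {3,4}:  v_{3} + v_{4} = v_{5} + v_{7} + v_{9}  ⟹  sig = ⟨2 | 1 1 1⟩
  • {6,8}:  v_{6} + v_{8} = v_{2} + v_{5} + v_{9}  ⟹  sig = ⟨2 | 1 1 1⟩
  • {1,3}:  v_{1} + v_{3} = v_{5} + 2·v_{8}  ⟹  sig = ⟨2 | 1 2⟩
  • {1,6}:  v_{1} + v_{6} = 2·v_{2} + 2·v_{5} + v_{9}  ⟹  sig = ⟨2 | 1 2 2⟩
  • {1,7,9}:  v_{1} + v_{7} + v_{9} = v_{8}  ⟹  sig = ⟨3 | 1⟩
  • {2,5,8}:  v_{2} + v_{5} + v_{8} = v_{1}  ⟹  sig = ⟨3 | 1⟩
  • {2,5,7,9}:  v_{2} + v_{5} + v_{7} + v_{9} = 0  ⟹  sig = ⟨4 | 0⟩
  • {2,4,5,9}:  v_{2} + v_{4} + v_{5} + v_{9} = v_{6}  ⟹  sig = ⟨4 | 1⟩
  • {5,7,8,9}:  v_{5} + v_{7} + v_{8} + v_{9} = v_{3}  ⟹  sig = ⟨4 | 1⟩

Sorted signature multiset PRS(X):
{ ⟨2 | 0⟩,  ⟨2 | 1⟩ ×2,  ⟨2 | 1 1⟩ ×2,  ⟨2 | 1 1 1⟩ ×2,  ⟨2 | 1 2⟩,  ⟨2 | 1 2 2⟩,  ⟨3 | 1⟩ ×2,  ⟨4 | 0⟩,  ⟨4 | 1⟩ ×2 }


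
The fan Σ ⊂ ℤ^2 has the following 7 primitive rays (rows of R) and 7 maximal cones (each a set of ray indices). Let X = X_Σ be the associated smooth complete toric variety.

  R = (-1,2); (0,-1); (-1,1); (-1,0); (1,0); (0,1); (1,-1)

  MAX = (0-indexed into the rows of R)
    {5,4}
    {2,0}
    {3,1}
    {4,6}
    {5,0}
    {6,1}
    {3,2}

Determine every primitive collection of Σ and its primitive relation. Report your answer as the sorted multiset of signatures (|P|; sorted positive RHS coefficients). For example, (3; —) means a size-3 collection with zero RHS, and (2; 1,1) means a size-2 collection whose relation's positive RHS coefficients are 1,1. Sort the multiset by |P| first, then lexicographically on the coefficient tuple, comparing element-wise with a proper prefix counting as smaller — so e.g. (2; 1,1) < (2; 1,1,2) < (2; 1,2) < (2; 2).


14 collections generate NE(X_Σ); each relation:

  • {1,5}:  v_{1} + v_{5} = 0 — sig = (2; —)
  • {2,6}:  v_{2} + v_{6} = 0 — sig = (2; —)
  • {3,4}:  v_{3} + v_{4} = 0 — sig = (2; —)
  • {0,1}:  v_{0} + v_{1} = v_{2} — sig = (2; 1)
  • {0,6}:  v_{0} + v_{6} = v_{5} — sig = (2; 1)
  • {1,2}:  v_{1} + v_{2} = v_{3} — sig = (2; 1)
  • {1,4}:  v_{1} + v_{4} = v_{6} — sig = (2; 1)
  • {2,4}:  v_{2} + v_{4} = v_{5} — sig = (2; 1)
  • {2,5}:  v_{2} + v_{5} = v_{0} — sig = (2; 1)
  • {3,5}:  v_{3} + v_{5} = v_{2} — sig = (2; 1)
  • {3,6}:  v_{3} + v_{6} = v_{1} — sig = (2; 1)
  • {5,6}:  v_{5} + v_{6} = v_{4} — sig = (2; 1)
  • {0,3}:  v_{0} + v_{3} = 2·v_{2} — sig = (2; 2)
  • {0,4}:  v_{0} + v_{4} = 2·v_{5} — sig = (2; 2)

Hence PRS(X_Σ) =
{ (2; —) ×3,  (2; 1) ×9,  (2; 2) ×2 }


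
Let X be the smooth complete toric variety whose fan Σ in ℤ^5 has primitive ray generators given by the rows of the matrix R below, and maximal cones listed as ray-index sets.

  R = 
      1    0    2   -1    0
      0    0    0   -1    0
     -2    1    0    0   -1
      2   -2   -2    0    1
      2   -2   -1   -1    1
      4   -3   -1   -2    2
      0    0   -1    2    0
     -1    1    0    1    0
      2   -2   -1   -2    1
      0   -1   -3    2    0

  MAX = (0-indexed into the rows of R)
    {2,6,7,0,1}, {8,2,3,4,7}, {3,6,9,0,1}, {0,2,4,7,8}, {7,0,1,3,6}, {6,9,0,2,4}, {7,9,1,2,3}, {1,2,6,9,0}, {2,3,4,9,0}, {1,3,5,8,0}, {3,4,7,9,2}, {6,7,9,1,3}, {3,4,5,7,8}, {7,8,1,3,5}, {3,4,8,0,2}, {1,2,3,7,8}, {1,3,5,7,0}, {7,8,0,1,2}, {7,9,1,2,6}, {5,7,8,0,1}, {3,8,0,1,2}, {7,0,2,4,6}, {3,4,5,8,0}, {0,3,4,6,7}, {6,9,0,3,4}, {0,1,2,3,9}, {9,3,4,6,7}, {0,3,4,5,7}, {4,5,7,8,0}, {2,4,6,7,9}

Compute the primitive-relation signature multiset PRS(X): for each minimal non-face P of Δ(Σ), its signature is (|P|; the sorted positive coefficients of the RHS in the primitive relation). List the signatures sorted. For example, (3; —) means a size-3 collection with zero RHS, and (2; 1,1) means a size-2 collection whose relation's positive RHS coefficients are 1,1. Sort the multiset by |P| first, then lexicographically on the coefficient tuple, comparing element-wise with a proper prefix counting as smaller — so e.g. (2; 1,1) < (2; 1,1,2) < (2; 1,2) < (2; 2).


10 minimal non-faces of Δ(Σ) (on 10 rays):

  P = {1,4}:  v_{1} + v_{4} = v_{8}  ⇒ sig = (2; 1)
  P = {2,5}:  v_{2} + v_{5} = v_{8}  ⇒ sig = (2; 1)
  P = {6,8}:  v_{6} + v_{8} = v_{3}  ⇒ sig = (2; 1)
  P = {5,6}:  v_{5} + v_{6} = v_{0} + 2·v_{3} + v_{7}  ⇒ sig = (2; 1,1,2)
  P = {8,9}:  v_{8} + v_{9} = v_{2} + 2·v_{3}  ⇒ sig = (2; 1,2)
  P = {5,9}:  v_{5} + v_{9} = 2·v_{3}  ⇒ sig = (2; 2)
  P = {0,7,9}:  v_{0} + v_{7} + v_{9} = v_{6}  ⇒ sig = (3; 1)
  P = {2,3,6}:  v_{2} + v_{3} + v_{6} = v_{9}  ⇒ sig = (3; 1)
  P = {0,2,3,7}:  v_{0} + v_{2} + v_{3} + v_{7} = 0  ⇒ sig = (4; —)
  P = {0,3,7,8}:  v_{0} + v_{3} + v_{7} + v_{8} = v_{5}  ⇒ sig = (4; 1)

so the primitive-relation signature multiset is
{ (2; 1) ×3,  (2; 1,1,2),  (2; 1,2),  (2; 2),  (3; 1) ×2,  (4; —),  (4; 1) }


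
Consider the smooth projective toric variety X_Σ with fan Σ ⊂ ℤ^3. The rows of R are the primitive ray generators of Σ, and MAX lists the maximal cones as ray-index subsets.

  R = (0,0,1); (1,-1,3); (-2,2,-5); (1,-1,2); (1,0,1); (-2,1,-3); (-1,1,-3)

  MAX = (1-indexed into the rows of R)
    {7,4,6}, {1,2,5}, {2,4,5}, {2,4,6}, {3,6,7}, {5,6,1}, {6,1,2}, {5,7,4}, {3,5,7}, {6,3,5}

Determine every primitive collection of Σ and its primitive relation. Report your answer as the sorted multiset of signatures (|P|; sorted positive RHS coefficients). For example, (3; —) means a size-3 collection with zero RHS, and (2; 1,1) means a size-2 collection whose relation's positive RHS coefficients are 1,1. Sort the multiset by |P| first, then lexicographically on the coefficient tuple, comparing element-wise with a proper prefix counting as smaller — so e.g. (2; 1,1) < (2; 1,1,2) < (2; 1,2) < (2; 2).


|primitive collections| = 9. Relations:

  P={2,7}:  v_{2} + v_{7} = 0  so sig = (2; —)
  P={1,4}:  v_{1} + v_{4} = v_{2}  so sig = (2; 1)
  P={3,4}:  v_{3} + v_{4} = v_{7}  so sig = (2; 1)
  P={1,7}:  v_{1} + v_{7} = v_{5} + v_{6}  so sig = (2; 1,1)
  P={2,3}:  v_{2} + v_{3} = v_{5} + v_{6}  so sig = (2; 1,1)
  P={1,3}:  v_{1} + v_{3} = 2·v_{5} + 2·v_{6}  so sig = (2; 2,2)
  P={4,5,6}:  v_{4} + v_{5} + v_{6} = 0  so sig = (3; —)
  P={2,5,6}:  v_{2} + v_{5} + v_{6} = v_{1}  so sig = (3; 1)
  P={5,6,7}:  v_{5} + v_{6} + v_{7} = v_{3}  so sig = (3; 1)

Signatures (|P|; sorted positive RHS coefficients), sorted:
    |P|=2: 6 collections, coeffs (), (1), (1), (1,1), (1,1), (2,2)
    |P|=3: 3 collections, coeffs (), (1), (1)


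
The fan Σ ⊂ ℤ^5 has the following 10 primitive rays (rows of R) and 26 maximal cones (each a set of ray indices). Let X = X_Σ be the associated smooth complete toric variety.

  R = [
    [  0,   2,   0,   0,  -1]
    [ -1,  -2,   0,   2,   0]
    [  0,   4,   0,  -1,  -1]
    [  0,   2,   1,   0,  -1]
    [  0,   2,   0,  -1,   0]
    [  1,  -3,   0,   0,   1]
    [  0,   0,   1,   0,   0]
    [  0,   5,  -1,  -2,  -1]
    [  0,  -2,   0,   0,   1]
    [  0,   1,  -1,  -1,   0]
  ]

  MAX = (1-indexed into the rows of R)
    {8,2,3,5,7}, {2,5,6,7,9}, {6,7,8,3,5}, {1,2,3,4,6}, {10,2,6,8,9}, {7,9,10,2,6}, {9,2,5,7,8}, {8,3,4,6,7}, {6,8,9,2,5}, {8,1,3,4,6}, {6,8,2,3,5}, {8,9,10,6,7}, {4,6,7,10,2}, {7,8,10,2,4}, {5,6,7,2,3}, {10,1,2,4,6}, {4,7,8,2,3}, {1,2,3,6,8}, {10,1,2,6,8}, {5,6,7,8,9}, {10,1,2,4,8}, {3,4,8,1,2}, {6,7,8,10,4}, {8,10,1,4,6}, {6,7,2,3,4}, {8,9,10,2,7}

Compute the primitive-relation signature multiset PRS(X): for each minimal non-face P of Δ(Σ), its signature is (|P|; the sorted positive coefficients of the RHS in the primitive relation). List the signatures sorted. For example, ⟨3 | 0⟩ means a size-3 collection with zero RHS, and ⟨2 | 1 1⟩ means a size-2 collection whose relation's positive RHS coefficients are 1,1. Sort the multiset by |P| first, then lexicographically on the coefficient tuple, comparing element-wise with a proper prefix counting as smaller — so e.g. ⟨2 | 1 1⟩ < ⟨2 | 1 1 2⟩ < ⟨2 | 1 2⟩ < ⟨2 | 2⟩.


10 minimal non-faces of Δ(Σ) (on 10 rays):

  • {1,9}:  v_{1} + v_{9} = 0 ; sig = ⟨2 | 0⟩
  • {1,5}:  v_{1} + v_{5} = v_{3} ; sig = ⟨2 | 1⟩
  • {1,7}:  v_{1} + v_{7} = v_{4} ; sig = ⟨2 | 1⟩
  • {3,9}:  v_{3} + v_{9} = v_{5} ; sig = ⟨2 | 1⟩
  • {3,10}:  v_{3} + v_{10} = v_{8} ; sig = ⟨2 | 1⟩
  • {4,9}:  v_{4} + v_{9} = v_{7} ; sig = ⟨2 | 1⟩
  • {4,5}:  v_{4} + v_{5} = v_{3} + v_{7} ; sig = ⟨2 | 1 1⟩
  • {5,10}:  v_{5} + v_{10} = v_{8} + v_{9} ; sig = ⟨2 | 1 1⟩
  • {2,6,7,8}:  v_{2} + v_{6} + v_{7} + v_{8} = 0 ; sig = ⟨4 | 0⟩
  • {2,4,6,8}:  v_{2} + v_{4} + v_{6} + v_{8} = v_{1} ; sig = ⟨4 | 1⟩

Signatures (|P|; sorted positive RHS coefficients), sorted:
[⟨2 | 0⟩, ⟨2 | 1⟩, ⟨2 | 1⟩, ⟨2 | 1⟩, ⟨2 | 1⟩, ⟨2 | 1⟩, ⟨2 | 1 1⟩, ⟨2 | 1 1⟩, ⟨4 | 0⟩, ⟨4 | 1⟩]


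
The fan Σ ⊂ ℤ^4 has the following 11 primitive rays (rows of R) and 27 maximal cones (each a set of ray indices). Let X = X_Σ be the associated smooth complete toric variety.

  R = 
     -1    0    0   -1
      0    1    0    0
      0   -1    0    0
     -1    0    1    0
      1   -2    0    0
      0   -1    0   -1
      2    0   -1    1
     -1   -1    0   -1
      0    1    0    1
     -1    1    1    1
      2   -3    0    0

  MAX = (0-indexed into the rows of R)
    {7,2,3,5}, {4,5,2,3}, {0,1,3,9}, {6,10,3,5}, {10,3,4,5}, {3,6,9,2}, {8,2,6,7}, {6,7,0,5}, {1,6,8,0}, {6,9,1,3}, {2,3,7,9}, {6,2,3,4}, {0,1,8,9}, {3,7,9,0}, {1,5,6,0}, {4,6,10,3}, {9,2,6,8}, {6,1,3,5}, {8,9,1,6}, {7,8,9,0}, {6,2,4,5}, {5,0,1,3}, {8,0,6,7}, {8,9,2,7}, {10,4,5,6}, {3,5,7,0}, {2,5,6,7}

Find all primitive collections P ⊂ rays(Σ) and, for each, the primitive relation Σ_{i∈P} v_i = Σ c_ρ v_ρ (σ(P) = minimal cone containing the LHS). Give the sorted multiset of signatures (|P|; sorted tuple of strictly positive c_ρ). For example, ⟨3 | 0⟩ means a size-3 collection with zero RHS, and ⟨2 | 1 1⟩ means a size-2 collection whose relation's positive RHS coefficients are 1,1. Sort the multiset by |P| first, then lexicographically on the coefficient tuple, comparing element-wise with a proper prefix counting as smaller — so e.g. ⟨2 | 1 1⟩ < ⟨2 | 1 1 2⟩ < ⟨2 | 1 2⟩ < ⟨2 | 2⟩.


Σ has 23 primitive collections:

  P = {1,2}:  v_{1} + v_{2} = 0  so sig = ⟨2 | 0⟩
  P = {5,8}:  v_{5} + v_{8} = 0  so sig = ⟨2 | 0⟩
  P = {0,2}:  v_{0} + v_{2} = v_{7}  so sig = ⟨2 | 1⟩
  P = {1,7}:  v_{1} + v_{7} = v_{0}  so sig = ⟨2 | 1⟩
  P = {3,8}:  v_{3} + v_{8} = v_{9}  so sig = ⟨2 | 1⟩
  P = {5,9}:  v_{5} + v_{9} = v_{3}  so sig = ⟨2 | 1⟩
  P = {0,4}:  v_{0} + v_{4} = v_{2} + v_{5}  so sig = ⟨2 | 1 1⟩
  P = {0,10}:  v_{0} + v_{10} = v_{4} + v_{5}  so sig = ⟨2 | 1 1⟩
  P = {1,4}:  v_{1} + v_{4} = v_{3} + v_{5} + v_{6}  so sig = ⟨2 | 1 1 1⟩
  P = {4,8}:  v_{4} + v_{8} = v_{2} + v_{3} + v_{6}  so sig = ⟨2 | 1 1 1⟩
  P = {7,10}:  v_{7} + v_{10} = v_{2} + v_{4} + v_{5}  so sig = ⟨2 | 1 1 1⟩
  P = {8,10}:  v_{8} + v_{10} = v_{3} + v_{4} + v_{6}  so sig = ⟨2 | 1 1 1⟩
  P = {4,9}:  v_{4} + v_{9} = v_{2} + 2·v_{3} + v_{6}  so sig = ⟨2 | 1 1 2⟩
  P = {9,10}:  v_{9} + v_{10} = 2·v_{3} + v_{4} + v_{6}  so sig = ⟨2 | 1 1 2⟩
  P = {4,7}:  v_{4} + v_{7} = 2·v_{2} + v_{5}  so sig = ⟨2 | 1 2⟩
  P = {2,10}:  v_{2} + v_{10} = 2·v_{4}  so sig = ⟨2 | 2⟩
  P = {1,10}:  v_{1} + v_{10} = 2·v_{3} + 2·v_{5} + 2·v_{6}  so sig = ⟨2 | 2 2 2⟩
  P = {0,3,6}:  v_{0} + v_{3} + v_{6} = 0  so sig = ⟨3 | 0⟩
  P = {0,6,9}:  v_{0} + v_{6} + v_{9} = v_{8}  so sig = ⟨3 | 1⟩
  P = {3,6,7}:  v_{3} + v_{6} + v_{7} = v_{2}  so sig = ⟨3 | 1⟩
  P = {6,7,9}:  v_{6} + v_{7} + v_{9} = v_{2} + v_{8}  so sig = ⟨3 | 1 1⟩
  P = {2,3,5,6}:  v_{2} + v_{3} + v_{5} + v_{6} = v_{4}  so sig = ⟨4 | 1⟩
  P = {3,4,5,6}:  v_{3} + v_{4} + v_{5} + v_{6} = v_{10}  so sig = ⟨4 | 1⟩

Hence PRS(X_Σ) =
{ ⟨2 | 0⟩ ×2,  ⟨2 | 1⟩ ×4,  ⟨2 | 1 1⟩ ×2,  ⟨2 | 1 1 1⟩ ×4,  ⟨2 | 1 1 2⟩ ×2,  ⟨2 | 1 2⟩,  ⟨2 | 2⟩,  ⟨2 | 2 2 2⟩,  ⟨3 | 0⟩,  ⟨3 | 1⟩ ×2,  ⟨3 | 1 1⟩,  ⟨4 | 1⟩ ×2 }


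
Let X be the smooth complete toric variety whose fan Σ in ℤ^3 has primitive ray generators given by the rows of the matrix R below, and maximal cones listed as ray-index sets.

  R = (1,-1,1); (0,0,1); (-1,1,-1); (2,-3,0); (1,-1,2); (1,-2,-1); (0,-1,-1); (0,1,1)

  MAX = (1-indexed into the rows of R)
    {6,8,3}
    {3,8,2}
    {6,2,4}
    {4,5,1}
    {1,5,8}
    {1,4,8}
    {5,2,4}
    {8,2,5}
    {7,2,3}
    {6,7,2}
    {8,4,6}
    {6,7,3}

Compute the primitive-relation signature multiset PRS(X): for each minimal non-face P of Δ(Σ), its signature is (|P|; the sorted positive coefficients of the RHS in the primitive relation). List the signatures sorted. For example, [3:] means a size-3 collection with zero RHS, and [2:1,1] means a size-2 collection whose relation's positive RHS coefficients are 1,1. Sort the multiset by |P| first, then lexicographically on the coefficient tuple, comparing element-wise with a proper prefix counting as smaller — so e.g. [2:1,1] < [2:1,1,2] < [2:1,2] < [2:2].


Minimal non-faces — 14 found among 8 rays, 12 max cones:

  {1,3}:  v_{1} + v_{3} = 0  →  sig = [2:]
  {7,8}:  v_{7} + v_{8} = 0  →  sig = [2:]
  {1,2}:  v_{1} + v_{2} = v_{5}  →  sig = [2:1]
  {1,6}:  v_{1} + v_{6} = v_{4}  →  sig = [2:1]
  {3,4}:  v_{3} + v_{4} = v_{6}  →  sig = [2:1]
  {3,5}:  v_{3} + v_{5} = v_{2}  →  sig = [2:1]
  {1,7}:  v_{1} + v_{7} = v_{2} + v_{6}  →  sig = [2:1,1]
  {5,6}:  v_{5} + v_{6} = v_{2} + v_{4}  →  sig = [2:1,1]
  {4,7}:  v_{4} + v_{7} = v_{2} + 2·v_{6}  →  sig = [2:1,2]
  {5,7}:  v_{5} + v_{7} = 2·v_{2} + v_{6}  →  sig = [2:1,2]
  {2,3,6}:  v_{2} + v_{3} + v_{6} = v_{7}  →  sig = [3:1]
  {2,6,8}:  v_{2} + v_{6} + v_{8} = v_{1}  →  sig = [3:1]
  {2,4,8}:  v_{2} + v_{4} + v_{8} = 2·v_{1}  →  sig = [3:2]
  {4,5,8}:  v_{4} + v_{5} + v_{8} = 3·v_{1}  →  sig = [3:3]

Sorted signature multiset PRS(X):
    |P|=2: 10 collections, coeffs (), (), (1), (1), (1), (1), (1,1), (1,1), (1,2), (1,2)
    |P|=3: 4 collections, coeffs (1), (1), (2), (3)


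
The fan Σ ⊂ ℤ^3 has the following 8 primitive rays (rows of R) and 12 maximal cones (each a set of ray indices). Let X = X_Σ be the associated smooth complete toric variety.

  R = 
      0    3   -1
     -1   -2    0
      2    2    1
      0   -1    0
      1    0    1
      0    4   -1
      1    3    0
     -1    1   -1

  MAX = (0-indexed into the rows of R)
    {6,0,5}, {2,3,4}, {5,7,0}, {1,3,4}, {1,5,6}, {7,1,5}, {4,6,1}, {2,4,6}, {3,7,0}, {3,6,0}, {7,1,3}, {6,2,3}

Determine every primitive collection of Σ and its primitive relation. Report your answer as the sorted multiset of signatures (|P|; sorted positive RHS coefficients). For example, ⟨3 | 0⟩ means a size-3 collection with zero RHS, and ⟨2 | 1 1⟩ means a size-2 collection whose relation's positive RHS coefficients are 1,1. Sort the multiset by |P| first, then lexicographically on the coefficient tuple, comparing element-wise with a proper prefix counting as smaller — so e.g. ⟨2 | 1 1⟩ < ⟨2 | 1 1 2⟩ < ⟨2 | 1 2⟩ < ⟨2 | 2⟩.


The 12 primitive collections of Σ (r=8, n=3):

  P={0,1}:  v_{0} + v_{1} = v_{7} ; sig = ⟨2 | 1⟩
  P={0,4}:  v_{0} + v_{4} = v_{6} ; sig = ⟨2 | 1⟩
  P={1,2}:  v_{1} + v_{2} = v_{4} ; sig = ⟨2 | 1⟩
  P={2,7}:  v_{2} + v_{7} = v_{6} ; sig = ⟨2 | 1⟩
  P={3,5}:  v_{3} + v_{5} = v_{0} ; sig = ⟨2 | 1⟩
  P={6,7}:  v_{6} + v_{7} = v_{5} ; sig = ⟨2 | 1⟩
  P={4,7}:  v_{4} + v_{7} = v_{1} + v_{6} ; sig = ⟨2 | 1 1⟩
  P={0,2}:  v_{0} + v_{2} = v_{3} + 2·v_{6} ; sig = ⟨2 | 1 2⟩
  P={4,5}:  v_{4} + v_{5} = v_{1} + 2·v_{6} ; sig = ⟨2 | 1 2⟩
  P={2,5}:  v_{2} + v_{5} = 2·v_{6} ; sig = ⟨2 | 2⟩
  P={1,3,6}:  v_{1} + v_{3} + v_{6} = 0 ; sig = ⟨3 | 0⟩
  P={3,4,6}:  v_{3} + v_{4} + v_{6} = v_{2} ; sig = ⟨3 | 1⟩

Hence PRS(X_Σ) =
[⟨2 | 1⟩, ⟨2 | 1⟩, ⟨2 | 1⟩, ⟨2 | 1⟩, ⟨2 | 1⟩, ⟨2 | 1⟩, ⟨2 | 1 1⟩, ⟨2 | 1 2⟩, ⟨2 | 1 2⟩, ⟨2 | 2⟩, ⟨3 | 0⟩, ⟨3 | 1⟩]


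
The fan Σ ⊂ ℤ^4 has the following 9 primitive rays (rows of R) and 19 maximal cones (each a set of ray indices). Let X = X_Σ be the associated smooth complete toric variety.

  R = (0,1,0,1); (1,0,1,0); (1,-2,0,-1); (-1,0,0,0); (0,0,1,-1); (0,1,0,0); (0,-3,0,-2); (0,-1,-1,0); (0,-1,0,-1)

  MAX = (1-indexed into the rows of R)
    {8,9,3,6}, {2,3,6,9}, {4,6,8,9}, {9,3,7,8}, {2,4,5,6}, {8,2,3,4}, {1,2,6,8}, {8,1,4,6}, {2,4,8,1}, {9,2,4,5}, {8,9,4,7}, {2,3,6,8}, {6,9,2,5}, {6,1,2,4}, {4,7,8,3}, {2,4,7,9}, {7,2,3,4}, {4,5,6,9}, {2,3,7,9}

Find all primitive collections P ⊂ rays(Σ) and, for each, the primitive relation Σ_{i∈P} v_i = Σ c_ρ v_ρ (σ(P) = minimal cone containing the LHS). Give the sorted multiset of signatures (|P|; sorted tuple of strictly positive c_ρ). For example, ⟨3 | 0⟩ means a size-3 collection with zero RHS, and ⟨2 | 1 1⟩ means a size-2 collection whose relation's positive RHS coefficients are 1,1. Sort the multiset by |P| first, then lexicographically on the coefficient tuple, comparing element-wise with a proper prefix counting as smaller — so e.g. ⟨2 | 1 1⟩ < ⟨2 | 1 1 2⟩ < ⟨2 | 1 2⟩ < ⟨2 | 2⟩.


Δ(Σ) — 9 vertices, 14 min non-faces:

  P={1,9}:  v_{1} + v_{9} = 0 ; sig = ⟨2 | 0⟩
  P={5,8}:  v_{5} + v_{8} = v_{9} ; sig = ⟨2 | 1⟩
  P={1,3}:  v_{1} + v_{3} = v_{2} + v_{8} ; sig = ⟨2 | 1 1⟩
  P={1,7}:  v_{1} + v_{7} = v_{3} + v_{4} ; sig = ⟨2 | 1 1⟩
  P={1,5}:  v_{1} + v_{5} = v_{2} + v_{4} + v_{6} ; sig = ⟨2 | 1 1 1⟩
  P={5,7}:  v_{5} + v_{7} = v_{2} + v_{4} + 3·v_{9} ; sig = ⟨2 | 1 1 3⟩
  P={3,5}:  v_{3} + v_{5} = v_{2} + 2·v_{9} ; sig = ⟨2 | 1 2⟩
  P={6,7}:  v_{6} + v_{7} = 2·v_{9} ; sig = ⟨2 | 2⟩
  P={2,8,9}:  v_{2} + v_{8} + v_{9} = v_{3} ; sig = ⟨3 | 1⟩
  P={3,4,6}:  v_{3} + v_{4} + v_{6} = v_{9} ; sig = ⟨3 | 1⟩
  P={3,4,9}:  v_{3} + v_{4} + v_{9} = v_{7} ; sig = ⟨3 | 1⟩
  P={2,7,8}:  v_{2} + v_{7} + v_{8} = 2·v_{3} + v_{4} ; sig = ⟨3 | 1 2⟩
  P={2,4,6,8}:  v_{2} + v_{4} + v_{6} + v_{8} = 0 ; sig = ⟨4 | 0⟩
  P={2,4,6,9}:  v_{2} + v_{4} + v_{6} + v_{9} = v_{5} ; sig = ⟨4 | 1⟩

so the primitive-relation signature multiset is
[⟨2 | 0⟩, ⟨2 | 1⟩, ⟨2 | 1 1⟩, ⟨2 | 1 1⟩, ⟨2 | 1 1 1⟩, ⟨2 | 1 1 3⟩, ⟨2 | 1 2⟩, ⟨2 | 2⟩, ⟨3 | 1⟩, ⟨3 | 1⟩, ⟨3 | 1⟩, ⟨3 | 1 2⟩, ⟨4 | 0⟩, ⟨4 | 1⟩]


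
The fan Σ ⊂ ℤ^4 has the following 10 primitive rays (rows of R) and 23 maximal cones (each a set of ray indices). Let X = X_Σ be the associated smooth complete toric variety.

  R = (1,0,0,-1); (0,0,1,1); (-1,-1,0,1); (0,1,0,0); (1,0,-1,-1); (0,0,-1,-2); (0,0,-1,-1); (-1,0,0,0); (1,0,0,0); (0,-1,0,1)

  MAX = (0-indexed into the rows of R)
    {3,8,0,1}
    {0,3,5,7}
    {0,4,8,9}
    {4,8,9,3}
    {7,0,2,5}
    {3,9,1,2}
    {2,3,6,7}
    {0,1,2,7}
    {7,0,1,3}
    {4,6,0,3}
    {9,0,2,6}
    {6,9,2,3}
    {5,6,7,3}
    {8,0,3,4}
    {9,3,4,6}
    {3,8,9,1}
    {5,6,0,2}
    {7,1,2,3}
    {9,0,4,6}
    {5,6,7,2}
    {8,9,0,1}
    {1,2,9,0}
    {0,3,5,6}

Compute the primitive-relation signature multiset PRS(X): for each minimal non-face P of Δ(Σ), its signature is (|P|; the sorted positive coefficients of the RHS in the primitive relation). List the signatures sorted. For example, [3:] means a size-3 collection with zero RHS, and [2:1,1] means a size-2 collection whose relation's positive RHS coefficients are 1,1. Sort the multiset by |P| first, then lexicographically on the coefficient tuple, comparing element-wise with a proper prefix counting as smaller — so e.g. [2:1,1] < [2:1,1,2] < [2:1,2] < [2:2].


Minimal non-faces — 16 found among 10 rays, 23 max cones:

  P={1,6}:  v_{1} + v_{6} = 0  so sig = [2:]
  P={7,8}:  v_{7} + v_{8} = 0  so sig = [2:]
  P={1,4}:  v_{1} + v_{4} = v_{8}  so sig = [2:1]
  P={2,8}:  v_{2} + v_{8} = v_{9}  so sig = [2:1]
  P={4,7}:  v_{4} + v_{7} = v_{6}  so sig = [2:1]
  P={6,8}:  v_{6} + v_{8} = v_{4}  so sig = [2:1]
  P={7,9}:  v_{7} + v_{9} = v_{2}  so sig = [2:1]
  P={1,5}:  v_{1} + v_{5} = v_{0} + v_{7}  so sig = [2:1,1]
  P={2,4}:  v_{2} + v_{4} = v_{6} + v_{9}  so sig = [2:1,1]
  P={5,8}:  v_{5} + v_{8} = v_{0} + v_{6}  so sig = [2:1,1]
  P={5,9}:  v_{5} + v_{9} = v_{0} + v_{2} + v_{6}  so sig = [2:1,1,1]
  P={4,5}:  v_{4} + v_{5} = v_{0} + 2·v_{6}  so sig = [2:1,2]
  P={0,2,3}:  v_{0} + v_{2} + v_{3} = 0  so sig = [3:]
  P={0,3,9}:  v_{0} + v_{3} + v_{9} = v_{8}  so sig = [3:1]
  P={0,6,7}:  v_{0} + v_{6} + v_{7} = v_{5}  so sig = [3:1]
  P={2,3,5}:  v_{2} + v_{3} + v_{5} = v_{6} + v_{7}  so sig = [3:1,1]

Hence PRS(X_Σ) =
    |P|=2: 12 collections, coeffs (), (), (1), (1), (1), (1), (1), (1,1), (1,1), (1,1), (1,1,1), (1,2)
    |P|=3: 4 collections, coeffs (), (1), (1), (1,1)


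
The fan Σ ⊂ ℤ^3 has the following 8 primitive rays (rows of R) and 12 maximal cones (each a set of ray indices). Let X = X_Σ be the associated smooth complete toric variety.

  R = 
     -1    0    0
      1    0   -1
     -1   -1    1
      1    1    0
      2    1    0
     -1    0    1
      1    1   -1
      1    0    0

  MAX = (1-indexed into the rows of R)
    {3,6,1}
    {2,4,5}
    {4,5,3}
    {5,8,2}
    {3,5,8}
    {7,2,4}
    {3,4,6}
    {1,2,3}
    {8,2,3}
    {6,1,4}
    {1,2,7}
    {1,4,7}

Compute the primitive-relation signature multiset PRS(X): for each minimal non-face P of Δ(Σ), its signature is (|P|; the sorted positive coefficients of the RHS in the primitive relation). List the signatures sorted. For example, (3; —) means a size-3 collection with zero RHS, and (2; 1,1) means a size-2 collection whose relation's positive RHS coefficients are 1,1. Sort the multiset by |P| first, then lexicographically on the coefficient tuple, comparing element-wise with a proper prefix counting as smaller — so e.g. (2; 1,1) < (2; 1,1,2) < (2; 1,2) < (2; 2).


Minimal non-faces — 14 found among 8 rays, 12 max cones:

  {1,8}:  v_{1} + v_{8} = 0  ⟹  sig = (2; —)
  {2,6}:  v_{2} + v_{6} = 0  ⟹  sig = (2; —)
  {3,7}:  v_{3} + v_{7} = 0  ⟹  sig = (2; —)
  {1,5}:  v_{1} + v_{5} = v_{4}  ⟹  sig = (2; 1)
  {4,8}:  v_{4} + v_{8} = v_{5}  ⟹  sig = (2; 1)
  {6,7}:  v_{6} + v_{7} = v_{1} + v_{4}  ⟹  sig = (2; 1,1)
  {6,8}:  v_{6} + v_{8} = v_{3} + v_{4}  ⟹  sig = (2; 1,1)
  {7,8}:  v_{7} + v_{8} = v_{2} + v_{4}  ⟹  sig = (2; 1,1)
  {5,6}:  v_{5} + v_{6} = v_{3} + 2·v_{4}  ⟹  sig = (2; 1,2)
  {5,7}:  v_{5} + v_{7} = v_{2} + 2·v_{4}  ⟹  sig = (2; 1,2)
  {1,2,4}:  v_{1} + v_{2} + v_{4} = v_{7}  ⟹  sig = (3; 1)
  {1,3,4}:  v_{1} + v_{3} + v_{4} = v_{6}  ⟹  sig = (3; 1)
  {2,3,4}:  v_{2} + v_{3} + v_{4} = v_{8}  ⟹  sig = (3; 1)
  {2,3,5}:  v_{2} + v_{3} + v_{5} = 2·v_{8}  ⟹  sig = (3; 2)

Signatures (|P|; sorted positive RHS coefficients), sorted:
    (2; —)
    (2; —)
    (2; —)
    (2; 1)
    (2; 1)
    (2; 1,1)
    (2; 1,1)
    (2; 1,1)
    (2; 1,2)
    (2; 1,2)
    (3; 1)
    (3; 1)
    (3; 1)
    (3; 2)


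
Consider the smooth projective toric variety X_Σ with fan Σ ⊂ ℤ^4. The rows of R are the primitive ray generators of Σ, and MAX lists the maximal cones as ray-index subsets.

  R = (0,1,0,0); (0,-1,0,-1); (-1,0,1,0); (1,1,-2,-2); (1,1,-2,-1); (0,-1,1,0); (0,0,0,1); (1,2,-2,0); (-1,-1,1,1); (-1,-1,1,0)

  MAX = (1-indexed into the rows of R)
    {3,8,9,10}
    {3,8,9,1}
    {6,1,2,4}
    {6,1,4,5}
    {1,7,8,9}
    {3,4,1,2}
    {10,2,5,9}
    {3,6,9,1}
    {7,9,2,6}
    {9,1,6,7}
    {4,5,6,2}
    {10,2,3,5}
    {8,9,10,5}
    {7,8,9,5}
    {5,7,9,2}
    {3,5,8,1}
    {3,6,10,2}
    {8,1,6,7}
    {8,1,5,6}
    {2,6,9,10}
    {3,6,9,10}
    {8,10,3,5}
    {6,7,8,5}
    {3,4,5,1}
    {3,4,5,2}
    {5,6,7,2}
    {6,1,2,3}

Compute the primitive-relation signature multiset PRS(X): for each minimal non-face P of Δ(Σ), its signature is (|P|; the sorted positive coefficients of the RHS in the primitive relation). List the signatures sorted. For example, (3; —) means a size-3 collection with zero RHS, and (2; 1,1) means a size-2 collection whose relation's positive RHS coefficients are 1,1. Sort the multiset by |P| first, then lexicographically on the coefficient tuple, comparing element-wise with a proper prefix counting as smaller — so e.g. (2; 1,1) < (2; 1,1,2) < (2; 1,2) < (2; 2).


|primitive collections| = 22. Relations:

  {1,10}:  v_{1} + v_{10} = v_{3}  so sig = (2; 1)
  {2,8}:  v_{2} + v_{8} = v_{5}  so sig = (2; 1)
  {4,7}:  v_{4} + v_{7} = v_{5}  so sig = (2; 1)
  {7,10}:  v_{7} + v_{10} = v_{9}  so sig = (2; 1)
  {3,7}:  v_{3} + v_{7} = v_{1} + v_{9}  so sig = (2; 1,1)
  {4,9}:  v_{4} + v_{9} = v_{5} + v_{10}  so sig = (2; 1,1)
  {4,10}:  v_{4} + v_{10} = v_{2} + v_{3} + v_{5}  so sig = (2; 1,1,1)
  {4,8}:  v_{4} + v_{8} = v_{1} + 2·v_{5}  so sig = (2; 1,2)
  {1,2,7}:  v_{1} + v_{2} + v_{7} = 0  so sig = (3; —)
  {6,8,10}:  v_{6} + v_{8} + v_{10} = 0  so sig = (3; —)
  {1,2,5}:  v_{1} + v_{2} + v_{5} = v_{4}  so sig = (3; 1)
  {1,2,9}:  v_{1} + v_{2} + v_{9} = v_{10}  so sig = (3; 1)
  {1,5,7}:  v_{1} + v_{5} + v_{7} = v_{8}  so sig = (3; 1)
  {3,6,8}:  v_{3} + v_{6} + v_{8} = v_{1}  so sig = (3; 1)
  {5,6,10}:  v_{5} + v_{6} + v_{10} = v_{2}  so sig = (3; 1)
  {6,8,9}:  v_{6} + v_{8} + v_{9} = v_{7}  so sig = (3; 1)
  {1,5,9}:  v_{1} + v_{5} + v_{9} = v_{8} + v_{10}  so sig = (3; 1,1)
  {3,5,6}:  v_{3} + v_{5} + v_{6} = v_{1} + v_{2}  so sig = (3; 1,1)
  {5,6,9}:  v_{5} + v_{6} + v_{9} = v_{2} + v_{7}  so sig = (3; 1,1)
  {3,5,9}:  v_{3} + v_{5} + v_{9} = v_{8} + 2·v_{10}  so sig = (3; 1,2)
  {2,3,9}:  v_{2} + v_{3} + v_{9} = 2·v_{10}  so sig = (3; 2)
  {3,4,6}:  v_{3} + v_{4} + v_{6} = 2·v_{1} + 2·v_{2}  so sig = (3; 2,2)

so the primitive-relation signature multiset is
[(2; 1), (2; 1), (2; 1), (2; 1), (2; 1,1), (2; 1,1), (2; 1,1,1), (2; 1,2), (3; —), (3; —), (3; 1), (3; 1), (3; 1), (3; 1), (3; 1), (3; 1), (3; 1,1), (3; 1,1), (3; 1,1), (3; 1,2), (3; 2), (3; 2,2)]
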